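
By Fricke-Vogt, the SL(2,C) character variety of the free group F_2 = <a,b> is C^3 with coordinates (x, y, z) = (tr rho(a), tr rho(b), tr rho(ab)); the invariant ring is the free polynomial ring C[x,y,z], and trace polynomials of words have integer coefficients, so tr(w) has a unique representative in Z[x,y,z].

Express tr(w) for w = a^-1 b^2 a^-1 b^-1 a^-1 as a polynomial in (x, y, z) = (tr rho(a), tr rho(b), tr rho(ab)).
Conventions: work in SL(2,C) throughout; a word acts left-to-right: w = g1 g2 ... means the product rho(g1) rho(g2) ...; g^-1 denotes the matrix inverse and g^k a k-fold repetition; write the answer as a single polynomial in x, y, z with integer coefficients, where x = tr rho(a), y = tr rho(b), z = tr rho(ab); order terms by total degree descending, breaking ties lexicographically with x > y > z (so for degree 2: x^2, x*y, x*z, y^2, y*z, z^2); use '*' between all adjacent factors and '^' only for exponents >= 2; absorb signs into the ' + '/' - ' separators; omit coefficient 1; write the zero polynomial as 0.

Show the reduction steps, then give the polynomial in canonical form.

so trace(b^2) = trace(b) * trace(b) - trace(1) = y^2 - 2
trace(b^2 a) = trace(b) * trace(a b) - trace(a) = y*z - x
trace(a^-1 b^2) = trace(b^2) * trace(a) - trace(b^2 a) = x*y^2 - y*z - x
reduce: trace(b^2 a^-2) = trace(a^-1 b^2) * trace(a) - trace(a^-1 b^2 a) = x^2*y^2 - x*y*z - x^2 - y^2 + 2
trace(a^-2 b^2 a^-1) = trace(b^2 a^-2) * trace(a) - trace(b^2 a^-1) = x^3*y^2 - x^2*y*z - x^3 - 2*x*y^2 + y*z + 3*x
trace(b^3) = trace(b) * trace(b^2) - trace(b) = y^3 - 3*y
trace(b^3 a) = trace(b) * trace(a b^2) - trace(a b) = y^2*z - x*y - z
trace(b^2 a^-1 b) = trace(b^3) * trace(a) - trace(b^3 a) = x*y^3 - y^2*z - 2*x*y + z
trace(a b a b) = trace(b a) * trace(b a) - trace(1)   [split at repeated b] = z^2 - 2
trace(a b a) = trace(a) * trace(b a) - trace(b) = x*z - y
reduce: trace(b a b^2 a) = trace(b) * trace(a b a b) - trace(a b a) = y*z^2 - x*z - y
trace(b^2 a^-1 b a) = trace(b a b^2) * trace(a) - trace(b a b^2 a) = x*y^2*z - x^2*y - y*z^2 + y
trace(b^2 a^-1 b a^-1) = trace(b^2 a^-1 b) * trace(a) - trace(b^2 a^-1 b a) = x^2*y^3 - 2*x*y^2*z - x^2*y + y*z^2 + x*z - y
trace(a^-2 b^2 a^-1 b) = trace(b^2 a^-1 b a^-1) * trace(a) - trace(b^2 a^-1 b) = x^3*y^3 - 2*x^2*y^2*z - x^3*y - x*y^3 + x*y*z^2 + x^2*z + y^2*z + x*y - z
trace(a^-1 b^2 a^-1 b^-1 a^-1) = trace(a^-2 b^2 a^-1) * trace(b) - trace(a^-2 b^2 a^-1 b) = x^2*y^2*z - x*y^3 - x*y*z^2 - x^2*z + 2*x*y + z

x^2*y^2*z - x*y^3 - x*y*z^2 - x^2*z + 2*x*y + z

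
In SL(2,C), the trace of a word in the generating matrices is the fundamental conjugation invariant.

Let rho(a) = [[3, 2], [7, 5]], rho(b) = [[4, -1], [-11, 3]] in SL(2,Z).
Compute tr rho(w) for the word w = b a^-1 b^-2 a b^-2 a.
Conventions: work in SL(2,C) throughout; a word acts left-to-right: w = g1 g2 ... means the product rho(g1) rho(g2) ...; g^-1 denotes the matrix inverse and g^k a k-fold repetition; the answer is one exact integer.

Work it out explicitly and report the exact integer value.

629578

rho(b) = [[4, -1], [-11, 3]]
... * rho(a^-1) = [[5, -2], [-7, 3]]  ->  [[27, -11], [-76, 31]]
... * rho(b^-1) = [[3, 1], [11, 4]]  ->  [[-40, -17], [113, 48]]
... * rho(b^-1) = [[3, 1], [11, 4]]  ->  [[-307, -108], [867, 305]]
... * rho(a) = [[3, 2], [7, 5]]  ->  [[-1677, -1154], [4736, 3259]]
... * rho(b^-1) = [[3, 1], [11, 4]]  ->  [[-17725, -6293], [50057, 17772]]
... * rho(b^-1) = [[3, 1], [11, 4]]  ->  [[-122398, -42897], [345663, 121145]]
... * rho(a) = [[3, 2], [7, 5]]  ->  [[-667473, -459281], [1885004, 1297051]]
tr = -667473 + 1297051 = 629578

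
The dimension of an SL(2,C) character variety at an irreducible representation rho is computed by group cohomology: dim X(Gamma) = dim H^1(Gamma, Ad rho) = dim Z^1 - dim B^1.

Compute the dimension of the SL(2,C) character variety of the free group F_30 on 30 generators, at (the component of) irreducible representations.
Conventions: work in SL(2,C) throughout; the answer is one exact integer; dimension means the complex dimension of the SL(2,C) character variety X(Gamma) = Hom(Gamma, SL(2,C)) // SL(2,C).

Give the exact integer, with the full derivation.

87

Here Gamma is free of rank 30 — no relator constrains a cocycle.
So Z^1 = (sl_2)^30 in full: dim Z^1 = 90.
Irreducibility makes the coboundary map sl_2 -> Z^1 injective (trivial centralizer), so dim B^1 = 3.
dim X = dim H^1 = dim Z^1 - dim B^1 = 90 - 3 = 87.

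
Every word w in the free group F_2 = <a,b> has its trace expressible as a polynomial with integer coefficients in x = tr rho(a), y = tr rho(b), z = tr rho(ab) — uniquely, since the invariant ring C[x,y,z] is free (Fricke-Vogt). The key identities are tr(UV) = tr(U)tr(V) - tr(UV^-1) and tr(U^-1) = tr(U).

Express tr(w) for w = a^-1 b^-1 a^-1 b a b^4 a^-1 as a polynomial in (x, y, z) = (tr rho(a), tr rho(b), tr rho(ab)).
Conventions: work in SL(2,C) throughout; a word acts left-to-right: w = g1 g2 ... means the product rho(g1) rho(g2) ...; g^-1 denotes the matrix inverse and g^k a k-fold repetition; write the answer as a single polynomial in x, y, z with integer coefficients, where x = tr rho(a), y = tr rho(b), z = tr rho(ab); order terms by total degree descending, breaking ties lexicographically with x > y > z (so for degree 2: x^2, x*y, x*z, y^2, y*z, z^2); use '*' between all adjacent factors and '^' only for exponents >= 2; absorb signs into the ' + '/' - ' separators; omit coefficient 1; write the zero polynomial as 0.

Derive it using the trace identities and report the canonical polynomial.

x^2*y^4*z^2 - x^3*y^3*z - x*y^5*z - x*y^3*z^3 + x^2*y^4 - 2*x^2*y^2*z^2 + 2*x^3*y*z + 4*x*y^3*z + 2*x*y*z^3 - 2*x^2*y^2 + y^2*z^2 - 5*x*y*z - y^2 - z^2 + 2

tr(b^2) = tr(b)*tr(b) - tr(1) = y^2 - 2
tr(b^3) = tr(b)*tr(b^2) - tr(b) = y^3 - 3*y
tr(b^4) = tr(b)*tr(b^3) - tr(b^2) = y^4 - 4*y^2 + 2
tr(a b^2) = tr(b)*tr(a b) - tr(a) = y*z - x
tr(b a b^2) = tr(b)*tr(a b^2) - tr(a b) = y^2*z - x*y - z
tr(b^4 a) = tr(b)*tr(b a b^2) - tr(b a b) = y^3*z - x*y^2 - 2*y*z + x
tr(b^4 a^-1) = tr(b^4)*tr(a) - tr(b^4 a) = x*y^4 - y^3*z - 3*x*y^2 + 2*y*z + x
tr(b a b^4) = tr(b)*tr(a b^4) - tr(a b^3) = y^4*z - x*y^3 - 3*y^2*z + 2*x*y + z
tr(a b a b) = tr(a b)*tr(a b) - tr(1)   [split at repeated a] = z^2 - 2
tr(a b a) = tr(a)*tr(b a) - tr(b) = x*z - y
tr(a b a b^2) = tr(b)*tr(a b a b) - tr(a b a) = y*z^2 - x*z - y
tr(a b a b^3) = tr(b)*tr(a b a b^2) - tr(a b a b) = y^2*z^2 - x*y*z - y^2 - z^2 + 2
tr(b a b a b^3) = tr(b)*tr(a b a b^3) - tr(a b a b^2) = y^3*z^2 - x*y^2*z - y^3 - 2*y*z^2 + x*z + 3*y
tr(b a b a b^4) = tr(b)*tr(b a b a b^3) - tr(b a b a b^2) = y^4*z^2 - x*y^3*z - y^4 - 3*y^2*z^2 + 2*x*y*z + 4*y^2 + z^2 - 2
tr(a b a b a b) = tr(b a b a)*tr(b a) - tr(a b)   [split at repeated b] = z^3 - 3*z
tr(a b a b a) = tr(a)*tr(b a b a) - tr(b a b) = x*z^2 - y*z - x
tr(a b a b a b^2) = tr(b)*tr(a b a b a b) - tr(a b a b a) = y*z^3 - x*z^2 - 2*y*z + x
tr(b^2 a b a b a b) = tr(b)*tr(a b a b a b^2) - tr(a b a b a b) = y^2*z^3 - x*y*z^2 - 2*y^2*z - z^3 + x*y + 3*z
tr(b a b a b^4 a) = tr(b)*tr(b^2 a b a b a b) - tr(b^2 a b a b a) = y^3*z^3 - x*y^2*z^2 - 2*y^3*z - 2*y*z^3 + x*y^2 + x*z^2 + 5*y*z - x
tr(a b a b^4 a^-1 b) = tr(b a b a b^4)*tr(a) - tr(b a b a b^4 a) = x*y^4*z^2 - x^2*y^3*z - y^3*z^3 - x*y^4 - 2*x*y^2*z^2 + 2*x^2*y*z + 2*y^3*z + 2*y*z^3 + 3*x*y^2 - 5*y*z - x
tr(a^-1 b^-1 a b a b^4) = tr(a b a b^4 a^-1)*tr(b) - tr(a b a b^4 a^-1 b) = -x*y^4*z^2 + x^2*y^3*z + y^5*z + y^3*z^3 + 2*x*y^2*z^2 - 2*x^2*y*z - 5*y^3*z - 2*y*z^3 - x*y^2 + 6*y*z + x
tr(b a b^4 a^-2 b^-1 a) = tr(a^-1 b^-1 a b a b^4)*tr(a) - tr(a^-1 b^-1 a b a b^4 a) = -x^2*y^4*z^2 + x^3*y^3*z + x*y^5*z + x*y^3*z^3 + 2*x^2*y^2*z^2 - 2*x^3*y*z - 5*x*y^3*z - 2*x*y*z^3 - x^2*y^2 - y^2*z^2 + 7*x*y*z + x^2 + y^2 + z^2 - 2
tr(a^-1 b^-1 a^-1 b a b^4 a^-1) = tr(b a b^4 a^-2 b^-1)*tr(a) - tr(b a b^4 a^-2 b^-1 a) = x^2*y^4*z^2 - x^3*y^3*z - x*y^5*z - x*y^3*z^3 + x^2*y^4 - 2*x^2*y^2*z^2 + 2*x^3*y*z + 4*x*y^3*z + 2*x*y*z^3 - 2*x^2*y^2 + y^2*z^2 - 5*x*y*z - y^2 - z^2 + 2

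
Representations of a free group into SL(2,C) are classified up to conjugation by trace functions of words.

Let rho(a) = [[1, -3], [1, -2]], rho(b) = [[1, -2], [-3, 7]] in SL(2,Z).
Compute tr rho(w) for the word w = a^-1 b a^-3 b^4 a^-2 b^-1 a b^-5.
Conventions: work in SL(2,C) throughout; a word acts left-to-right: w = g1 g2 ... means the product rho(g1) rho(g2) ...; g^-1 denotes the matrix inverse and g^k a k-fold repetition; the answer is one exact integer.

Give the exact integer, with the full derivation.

rho(a^-1) = [[-2, 3], [-1, 1]]
... * rho(b) = [[1, -2], [-3, 7]]  ->  [[-11, 25], [-4, 9]]
... * rho(a^-1) = [[-2, 3], [-1, 1]]  ->  [[-3, -8], [-1, -3]]
... * rho(a^-1) = [[-2, 3], [-1, 1]]  ->  [[14, -17], [5, -6]]
... * rho(a^-1) = [[-2, 3], [-1, 1]]  ->  [[-11, 25], [-4, 9]]
... * rho(b) = [[1, -2], [-3, 7]]  ->  [[-86, 197], [-31, 71]]
... * rho(b) = [[1, -2], [-3, 7]]  ->  [[-677, 1551], [-244, 559]]
... * rho(b) = [[1, -2], [-3, 7]]  ->  [[-5330, 12211], [-1921, 4401]]
... * rho(b) = [[1, -2], [-3, 7]]  ->  [[-41963, 96137], [-15124, 34649]]
... * rho(a^-1) = [[-2, 3], [-1, 1]]  ->  [[-12211, -29752], [-4401, -10723]]
... * rho(a^-1) = [[-2, 3], [-1, 1]]  ->  [[54174, -66385], [19525, -23926]]
... * rho(b^-1) = [[7, 2], [3, 1]]  ->  [[180063, 41963], [64897, 15124]]
... * rho(a) = [[1, -3], [1, -2]]  ->  [[222026, -624115], [80021, -224939]]
... * rho(b^-1) = [[7, 2], [3, 1]]  ->  [[-318163, -180063], [-114670, -64897]]
... * rho(b^-1) = [[7, 2], [3, 1]]  ->  [[-2767330, -816389], [-997381, -294237]]
... * rho(b^-1) = [[7, 2], [3, 1]]  ->  [[-21820477, -6351049], [-7864378, -2288999]]
... * rho(b^-1) = [[7, 2], [3, 1]]  ->  [[-171796486, -49992003], [-61917643, -18017755]]
... * rho(b^-1) = [[7, 2], [3, 1]]  ->  [[-1352551411, -393584975], [-487476766, -141853041]]
tr = -1352551411 + -141853041 = -1494404452

-1494404452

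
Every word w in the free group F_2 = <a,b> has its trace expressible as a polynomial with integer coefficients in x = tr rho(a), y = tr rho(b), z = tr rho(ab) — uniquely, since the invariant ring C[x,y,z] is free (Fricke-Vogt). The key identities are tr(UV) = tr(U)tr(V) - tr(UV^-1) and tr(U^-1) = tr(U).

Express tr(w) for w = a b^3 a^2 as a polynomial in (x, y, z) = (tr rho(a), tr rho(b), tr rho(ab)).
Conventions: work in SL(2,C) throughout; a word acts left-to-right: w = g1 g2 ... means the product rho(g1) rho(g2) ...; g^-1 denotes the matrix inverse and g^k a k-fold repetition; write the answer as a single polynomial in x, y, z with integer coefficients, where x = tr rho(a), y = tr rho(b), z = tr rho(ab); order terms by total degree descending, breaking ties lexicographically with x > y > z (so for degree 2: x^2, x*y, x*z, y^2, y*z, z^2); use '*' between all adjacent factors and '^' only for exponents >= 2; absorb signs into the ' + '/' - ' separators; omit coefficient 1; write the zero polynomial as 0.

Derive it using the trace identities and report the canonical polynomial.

x^2*y^2*z - x^3*y - x*y^3 - x^2*z - y^2*z + 4*x*y + z

tr(b a^2) = tr(a) * tr(b a) - tr(b)  (reduce the a square) = x*z - y
next, tr(a^3 b) = tr(a) * tr(b a^2) - tr(b a)  (reduce the a square) = x^2*z - x*y - z
tr(a^2) = tr(a) * tr(a) - tr(1)  (reduce the a square) = x^2 - 2
tr(a^3) = tr(a) * tr(a^2) - tr(a)  (reduce the a square) = x^3 - 3*x
tr(b a^3 b) = tr(b) * tr(a^3 b) - tr(a^3)  (reduce the b square) = x^2*y*z - x^3 - x*y^2 - y*z + 3*x
tr(a b^3 a^2) = tr(b) * tr(b a^3 b) - tr(b a^3)  (reduce the b square) = x^2*y^2*z - x^3*y - x*y^3 - x^2*z - y^2*z + 4*x*y + z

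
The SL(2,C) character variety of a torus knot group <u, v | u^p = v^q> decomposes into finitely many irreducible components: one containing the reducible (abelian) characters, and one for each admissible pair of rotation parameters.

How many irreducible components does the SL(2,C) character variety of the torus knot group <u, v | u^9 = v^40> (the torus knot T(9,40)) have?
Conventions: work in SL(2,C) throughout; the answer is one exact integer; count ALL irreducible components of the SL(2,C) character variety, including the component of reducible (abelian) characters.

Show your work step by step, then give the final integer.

In the torus knot group T(9,40), u^9 = v^40 is central, so an irreducible representation sends it to +I or -I (Schur).
On an irreducible component, tr(u) is locked at 2*cos(pi*alpha/9) for some alpha in 1..8, and tr(v) at 2*cos(pi*beta/40) for some beta in 1..39.
Consistency of u^9 = (-1)^alpha I with v^40 = (-1)^beta I forces alpha = beta (mod 2).
count pairs: odd alpha (4 choices) x odd beta (20), plus even alpha (4) x even beta (19): 4*20 + 4*19 = 156.
Total: 156 irreducible-character components + 1 reducible (abelian) component = 157.

157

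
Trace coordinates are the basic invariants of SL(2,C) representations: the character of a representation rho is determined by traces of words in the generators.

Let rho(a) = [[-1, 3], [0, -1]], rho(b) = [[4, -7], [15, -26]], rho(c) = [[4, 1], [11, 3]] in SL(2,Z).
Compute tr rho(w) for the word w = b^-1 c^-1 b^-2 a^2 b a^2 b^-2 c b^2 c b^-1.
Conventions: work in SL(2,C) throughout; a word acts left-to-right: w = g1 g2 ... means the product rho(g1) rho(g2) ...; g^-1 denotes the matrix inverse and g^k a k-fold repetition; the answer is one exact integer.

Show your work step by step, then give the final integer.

749616386650708

rho(b^-1) = [[-26, 7], [-15, 4]]
... * rho(c^-1) = [[3, -1], [-11, 4]]  ->  [[-155, 54], [-89, 31]]
... * rho(b^-1) = [[-26, 7], [-15, 4]]  ->  [[3220, -869], [1849, -499]]
... * rho(b^-1) = [[-26, 7], [-15, 4]]  ->  [[-70685, 19064], [-40589, 10947]]
... * rho(a) = [[-1, 3], [0, -1]]  ->  [[70685, -231119], [40589, -132714]]
... * rho(a) = [[-1, 3], [0, -1]]  ->  [[-70685, 443174], [-40589, 254481]]
... * rho(b) = [[4, -7], [15, -26]]  ->  [[6364870, -11027729], [3654859, -6332383]]
... * rho(a) = [[-1, 3], [0, -1]]  ->  [[-6364870, 30122339], [-3654859, 17296960]]
... * rho(a) = [[-1, 3], [0, -1]]  ->  [[6364870, -49216949], [3654859, -28261537]]
... * rho(b^-1) = [[-26, 7], [-15, 4]]  ->  [[572767615, -152313706], [328896721, -87462135]]
... * rho(b^-1) = [[-26, 7], [-15, 4]]  ->  [[-12607252400, 3400118481], [-7239382721, 1952428507]]
... * rho(c) = [[4, 1], [11, 3]]  ->  [[-13027706309, -2406896957], [-7480817307, -1382097200]]
... * rho(b) = [[4, -7], [15, -26]]  ->  [[-88214279591, 153773265045], [-50654727228, 88300248349]]
... * rho(b) = [[4, -7], [15, -26]]  ->  [[1953741857311, -3380604934033], [1121884816323, -1941223366478]]
... * rho(c) = [[4, 1], [11, 3]]  ->  [[-29371686845119, -8188072944788], [-16865917765966, -4701785283111]]
... * rho(b^-1) = [[-26, 7], [-15, 4]]  ->  [[886484952144914, -238354099694985], [509040641161781, -136868565494206]]
tr = 886484952144914 + -136868565494206 = 749616386650708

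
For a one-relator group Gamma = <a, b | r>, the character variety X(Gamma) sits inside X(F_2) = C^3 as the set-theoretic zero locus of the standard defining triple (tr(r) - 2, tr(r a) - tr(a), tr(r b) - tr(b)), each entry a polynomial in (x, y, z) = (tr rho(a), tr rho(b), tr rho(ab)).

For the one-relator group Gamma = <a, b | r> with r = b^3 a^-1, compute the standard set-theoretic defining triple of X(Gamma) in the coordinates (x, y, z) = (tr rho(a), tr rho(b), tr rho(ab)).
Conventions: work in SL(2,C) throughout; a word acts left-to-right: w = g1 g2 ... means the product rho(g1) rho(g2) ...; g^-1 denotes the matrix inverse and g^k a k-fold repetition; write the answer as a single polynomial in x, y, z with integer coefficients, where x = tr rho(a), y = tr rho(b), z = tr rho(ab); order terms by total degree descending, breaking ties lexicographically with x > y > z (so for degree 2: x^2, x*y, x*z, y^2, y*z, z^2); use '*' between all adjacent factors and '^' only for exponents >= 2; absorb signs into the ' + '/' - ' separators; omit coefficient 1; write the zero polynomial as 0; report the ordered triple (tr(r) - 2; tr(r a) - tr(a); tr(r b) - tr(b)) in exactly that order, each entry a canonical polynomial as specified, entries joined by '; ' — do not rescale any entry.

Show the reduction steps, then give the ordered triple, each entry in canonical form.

use: trace(b^2) = trace(b)*trace(b) - trace(1)   [square of b] = y^2 - 2
trace(b^3) = trace(b)*trace(b^2) - trace(b)   [square of b] = y^3 - 3*y
use: trace(a b^2) = trace(b)*trace(a b) - trace(a)   [square of b] = y*z - x
trace(b^3 a) = trace(b)*trace(a b^2) - trace(a b)   [square of b] = y^2*z - x*y - z
apply: trace(b^3 a^-1) = trace(b^3)*trace(a) - trace(b^3 a)   [inverse elimination on a] = x*y^3 - y^2*z - 2*x*y + z
trace(b^4) = trace(b)*trace(b^3) - trace(b^2) = y^4 - 4*y^2 + 2
apply: trace(b^4 a) = trace(b)*trace(a b^3) - trace(a b^2) = y^3*z - x*y^2 - 2*y*z + x
apply: trace(b^3 a^-1 b) = trace(b^4)*trace(a) - trace(b^4 a) = x*y^4 - y^3*z - 3*x*y^2 + 2*y*z + x
assemble the triple (trace(r) - 2; trace(r a) - x; trace(r b) - y)

x*y^3 - y^2*z - 2*x*y + z - 2; y^3 - x - 3*y; x*y^4 - y^3*z - 3*x*y^2 + 2*y*z + x - y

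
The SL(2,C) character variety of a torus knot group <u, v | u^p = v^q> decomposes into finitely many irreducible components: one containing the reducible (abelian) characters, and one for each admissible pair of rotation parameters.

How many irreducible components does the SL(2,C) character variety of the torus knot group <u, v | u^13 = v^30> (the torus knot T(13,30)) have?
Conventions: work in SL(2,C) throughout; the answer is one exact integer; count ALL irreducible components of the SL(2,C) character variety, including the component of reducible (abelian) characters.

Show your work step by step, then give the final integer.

175

For T(13,30): irreducibility forces the central element u^13 = v^30 to one of +I, -I.
On an irreducible component, tr(u) is locked at 2*cos(pi*alpha/13) for some alpha in 1..12, and tr(v) at 2*cos(pi*beta/30) for some beta in 1..29.
Consistency of u^13 = (-1)^alpha I with v^30 = (-1)^beta I forces alpha = beta (mod 2).
Enumerate parity-matched pairs: 6*15 odd-odd plus 6*14 even-even gives 174.
components with irreducible characters: 174; plus the single component of reducible (abelian) characters: total 175.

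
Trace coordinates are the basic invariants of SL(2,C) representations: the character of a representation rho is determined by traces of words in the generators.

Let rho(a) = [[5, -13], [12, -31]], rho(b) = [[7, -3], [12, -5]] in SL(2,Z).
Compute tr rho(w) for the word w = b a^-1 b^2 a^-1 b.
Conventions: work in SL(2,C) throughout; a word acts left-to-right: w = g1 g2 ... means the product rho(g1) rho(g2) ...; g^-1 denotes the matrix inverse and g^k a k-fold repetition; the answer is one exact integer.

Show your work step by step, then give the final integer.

5474

rho(b) = [[7, -3], [12, -5]]
... * rho(a^-1) = [[-31, 13], [-12, 5]]  ->  [[-181, 76], [-312, 131]]
... * rho(b) = [[7, -3], [12, -5]]  ->  [[-355, 163], [-612, 281]]
... * rho(b) = [[7, -3], [12, -5]]  ->  [[-529, 250], [-912, 431]]
... * rho(a^-1) = [[-31, 13], [-12, 5]]  ->  [[13399, -5627], [23100, -9701]]
... * rho(b) = [[7, -3], [12, -5]]  ->  [[26269, -12062], [45288, -20795]]
tr = 26269 + -20795 = 5474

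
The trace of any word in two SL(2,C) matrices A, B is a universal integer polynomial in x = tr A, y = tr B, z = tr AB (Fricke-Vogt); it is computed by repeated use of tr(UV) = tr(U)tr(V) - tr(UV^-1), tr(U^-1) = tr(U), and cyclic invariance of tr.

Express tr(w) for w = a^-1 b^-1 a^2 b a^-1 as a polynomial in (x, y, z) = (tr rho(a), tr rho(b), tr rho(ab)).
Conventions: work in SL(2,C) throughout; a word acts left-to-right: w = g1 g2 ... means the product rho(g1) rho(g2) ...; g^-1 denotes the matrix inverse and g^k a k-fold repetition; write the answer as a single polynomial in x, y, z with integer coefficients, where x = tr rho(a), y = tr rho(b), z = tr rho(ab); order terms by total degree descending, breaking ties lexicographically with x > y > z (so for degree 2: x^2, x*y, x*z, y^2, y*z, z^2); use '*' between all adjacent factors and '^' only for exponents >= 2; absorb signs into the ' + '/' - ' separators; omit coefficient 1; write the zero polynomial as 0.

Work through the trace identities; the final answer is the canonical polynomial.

-x^3*y*z + x^4 + x^2*y^2 + x^2*z^2 - 4*x^2 + 2

reduce: tr(a^2) = tr(a)*tr(a) - tr(1)  (reduce the a square) = x^2 - 2
tr(a b a) = tr(a)*tr(b a) - tr(b)  (reduce the a square) = x*z - y
tr(a^2 b a) = tr(a)*tr(a b a) - tr(a b)  (reduce the a square) = x^2*z - x*y - z
tr(b a b a) = tr(a b)*tr(a b) - tr(1)  (split on a) = z^2 - 2
reduce: tr(b a b) = tr(b)*tr(a b) - tr(a)  (reduce the b square) = y*z - x
tr(a^2 b a b) = tr(a)*tr(b a b a) - tr(b a b)  (reduce the a square) = x*z^2 - y*z - x
so tr(b^-1 a^2 b a) = tr(a^2 b a)*tr(b) - tr(a^2 b a b)  (eliminate b^-1) = x^2*y*z - x*y^2 - x*z^2 + x
tr(b^-1 a^2 b a^-1) = tr(b^-1 a^2 b)*tr(a) - tr(b^-1 a^2 b a)  (eliminate a^-1) = -x^2*y*z + x^3 + x*y^2 + x*z^2 - 3*x
so tr(a^-1 b^-1 a^2 b a^-1) = tr(b^-1 a^2 b a^-1)*tr(a) - tr(b^-1 a^2 b)  (eliminate a^-1) = -x^3*y*z + x^4 + x^2*y^2 + x^2*z^2 - 4*x^2 + 2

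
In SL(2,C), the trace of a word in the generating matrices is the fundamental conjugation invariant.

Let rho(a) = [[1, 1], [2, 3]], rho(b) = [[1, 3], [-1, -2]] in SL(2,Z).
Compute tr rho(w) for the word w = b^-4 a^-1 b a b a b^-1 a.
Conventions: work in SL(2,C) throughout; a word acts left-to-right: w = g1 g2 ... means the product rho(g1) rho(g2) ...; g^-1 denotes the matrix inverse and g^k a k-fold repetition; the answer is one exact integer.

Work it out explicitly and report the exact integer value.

14

rho(b^-1) = [[-2, -3], [1, 1]]
... * rho(b^-1) = [[-2, -3], [1, 1]]  ->  [[1, 3], [-1, -2]]
... * rho(b^-1) = [[-2, -3], [1, 1]]  ->  [[1, 0], [0, 1]]
... * rho(b^-1) = [[-2, -3], [1, 1]]  ->  [[-2, -3], [1, 1]]
... * rho(a^-1) = [[3, -1], [-2, 1]]  ->  [[0, -1], [1, 0]]
... * rho(b) = [[1, 3], [-1, -2]]  ->  [[1, 2], [1, 3]]
... * rho(a) = [[1, 1], [2, 3]]  ->  [[5, 7], [7, 10]]
... * rho(b) = [[1, 3], [-1, -2]]  ->  [[-2, 1], [-3, 1]]
... * rho(a) = [[1, 1], [2, 3]]  ->  [[0, 1], [-1, 0]]
... * rho(b^-1) = [[-2, -3], [1, 1]]  ->  [[1, 1], [2, 3]]
... * rho(a) = [[1, 1], [2, 3]]  ->  [[3, 4], [8, 11]]
tr = 3 + 11 = 14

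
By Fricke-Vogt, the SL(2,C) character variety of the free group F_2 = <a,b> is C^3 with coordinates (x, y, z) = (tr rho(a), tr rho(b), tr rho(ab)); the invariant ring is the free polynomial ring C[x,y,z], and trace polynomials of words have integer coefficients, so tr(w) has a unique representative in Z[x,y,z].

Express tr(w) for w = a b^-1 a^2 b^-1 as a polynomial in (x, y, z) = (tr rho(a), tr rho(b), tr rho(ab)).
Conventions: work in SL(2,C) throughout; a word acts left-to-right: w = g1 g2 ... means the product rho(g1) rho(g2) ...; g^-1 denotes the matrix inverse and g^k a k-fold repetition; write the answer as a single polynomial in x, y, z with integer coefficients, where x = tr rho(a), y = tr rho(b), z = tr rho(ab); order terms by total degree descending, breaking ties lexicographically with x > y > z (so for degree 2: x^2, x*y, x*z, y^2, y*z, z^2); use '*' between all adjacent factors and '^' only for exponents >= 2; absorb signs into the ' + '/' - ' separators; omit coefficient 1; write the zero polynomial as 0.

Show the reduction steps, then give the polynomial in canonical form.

tr(a^2) = tr(a)*tr(a) - tr(1) = x^2 - 2
next, tr(a^3) = tr(a)*tr(a^2) - tr(a) = x^3 - 3*x
tr(b a^2) = tr(a)*tr(b a) - tr(b) = x*z - y
next, tr(a^3 b) = tr(a)*tr(b a^2) - tr(b a) = x^2*z - x*y - z
next, tr(a b^-1 a^2) = tr(a^3)*tr(b) - tr(a^3 b) = x^3*y - x^2*z - 2*x*y + z
tr(b a b a) = tr(b a)*tr(b a) - tr(1)   [split at repeated b] = z^2 - 2
tr(b a b) = tr(b)*tr(a b) - tr(a) = y*z - x
tr(a^2 b a b) = tr(a)*tr(b a b a) - tr(b a b) = x*z^2 - y*z - x
tr(a b^-1 a^2 b) = tr(a^2 b a)*tr(b) - tr(a^2 b a b) = x^2*y*z - x*y^2 - x*z^2 + x
and tr(a b^-1 a^2 b^-1) = tr(a b^-1 a^2)*tr(b) - tr(a b^-1 a^2 b) = x^3*y^2 - 2*x^2*y*z - x*y^2 + x*z^2 + y*z - x

x^3*y^2 - 2*x^2*y*z - x*y^2 + x*z^2 + y*z - x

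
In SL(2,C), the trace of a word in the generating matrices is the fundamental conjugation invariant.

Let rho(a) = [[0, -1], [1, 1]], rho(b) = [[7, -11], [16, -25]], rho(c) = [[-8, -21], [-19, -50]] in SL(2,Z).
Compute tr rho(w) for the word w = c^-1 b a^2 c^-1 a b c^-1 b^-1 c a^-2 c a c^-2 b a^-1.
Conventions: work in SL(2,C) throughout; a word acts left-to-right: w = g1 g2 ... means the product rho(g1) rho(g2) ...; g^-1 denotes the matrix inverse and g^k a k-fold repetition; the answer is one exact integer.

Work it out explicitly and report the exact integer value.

5209156713110

rho(c^-1) = [[-50, 21], [19, -8]]
... * rho(b) = [[7, -11], [16, -25]]  ->  [[-14, 25], [5, -9]]
... * rho(a) = [[0, -1], [1, 1]]  ->  [[25, 39], [-9, -14]]
... * rho(a) = [[0, -1], [1, 1]]  ->  [[39, 14], [-14, -5]]
... * rho(c^-1) = [[-50, 21], [19, -8]]  ->  [[-1684, 707], [605, -254]]
... * rho(a) = [[0, -1], [1, 1]]  ->  [[707, 2391], [-254, -859]]
... * rho(b) = [[7, -11], [16, -25]]  ->  [[43205, -67552], [-15522, 24269]]
... * rho(c^-1) = [[-50, 21], [19, -8]]  ->  [[-3443738, 1447721], [1237211, -520114]]
... * rho(b^-1) = [[-25, 11], [-16, 7]]  ->  [[62929914, -27747071], [-22608451, 9968523]]
... * rho(c) = [[-8, -21], [-19, -50]]  ->  [[23755037, 65825356], [-8534329, -23648679]]
... * rho(a^-1) = [[1, 1], [-1, 0]]  ->  [[-42070319, 23755037], [15114350, -8534329]]
... * rho(a^-1) = [[1, 1], [-1, 0]]  ->  [[-65825356, -42070319], [23648679, 15114350]]
... * rho(c) = [[-8, -21], [-19, -50]]  ->  [[1325938909, 3485848426], [-476362082, -1252339759]]
... * rho(a) = [[0, -1], [1, 1]]  ->  [[3485848426, 2159909517], [-1252339759, -775977677]]
... * rho(c^-1) = [[-50, 21], [19, -8]]  ->  [[-133254140477, 55923540810], [47873412087, -20091313523]]
... * rho(c^-1) = [[-50, 21], [19, -8]]  ->  [[7725254299240, -3245725276497], [-2775405561287, 1166072162011]]
... * rho(b) = [[7, -11], [16, -25]]  ->  [[2145175670728, -3834665379215], [-770684336833, 1377657123882]]
... * rho(a^-1) = [[1, 1], [-1, 0]]  ->  [[5979841049943, 2145175670728], [-2148341460715, -770684336833]]
tr = 5979841049943 + -770684336833 = 5209156713110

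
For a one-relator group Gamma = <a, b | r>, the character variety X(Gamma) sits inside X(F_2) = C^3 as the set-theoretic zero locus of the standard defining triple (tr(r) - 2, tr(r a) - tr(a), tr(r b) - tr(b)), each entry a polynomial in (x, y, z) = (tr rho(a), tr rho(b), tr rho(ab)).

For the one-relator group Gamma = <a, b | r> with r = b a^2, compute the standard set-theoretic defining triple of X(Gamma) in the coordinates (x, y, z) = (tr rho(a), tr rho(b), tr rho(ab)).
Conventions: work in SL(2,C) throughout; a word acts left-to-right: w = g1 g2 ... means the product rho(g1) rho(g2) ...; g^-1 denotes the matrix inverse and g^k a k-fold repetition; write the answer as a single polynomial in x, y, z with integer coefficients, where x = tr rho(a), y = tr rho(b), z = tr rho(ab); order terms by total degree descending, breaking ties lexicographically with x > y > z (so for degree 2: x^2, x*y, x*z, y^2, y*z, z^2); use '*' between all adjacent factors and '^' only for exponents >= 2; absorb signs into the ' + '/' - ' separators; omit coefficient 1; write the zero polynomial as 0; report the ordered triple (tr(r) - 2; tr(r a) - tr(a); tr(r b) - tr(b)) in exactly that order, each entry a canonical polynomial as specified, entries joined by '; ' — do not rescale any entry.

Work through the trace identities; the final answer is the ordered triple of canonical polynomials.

trace(b a^2) = trace(a) * trace(b a) - trace(b) = x*z - y
use: trace(b a^3) = trace(a) * trace(b a^2) - trace(b a)   [square of a] = x^2*z - x*y - z
use: trace(b^2 a) = trace(b) * trace(a b) - trace(a) = y*z - x
trace(b^2) = trace(b) * trace(b) - trace(1) = y^2 - 2
apply: trace(b a^2 b) = trace(a) * trace(b^2 a) - trace(b^2) = x*y*z - x^2 - y^2 + 2
assemble the triple (trace(r) - 2; trace(r a) - x; trace(r b) - y)

x*z - y - 2; x^2*z - x*y - x - z; x*y*z - x^2 - y^2 - y + 2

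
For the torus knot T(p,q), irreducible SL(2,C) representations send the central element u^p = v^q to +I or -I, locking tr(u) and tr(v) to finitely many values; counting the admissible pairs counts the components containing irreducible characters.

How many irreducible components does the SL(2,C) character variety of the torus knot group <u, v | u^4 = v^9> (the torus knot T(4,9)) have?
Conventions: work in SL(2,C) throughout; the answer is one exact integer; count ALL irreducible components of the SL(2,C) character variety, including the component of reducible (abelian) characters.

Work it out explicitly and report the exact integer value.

For T(4,9): irreducibility forces the central element u^4 = v^9 to one of +I, -I.
On an irreducible component, tr(u) is locked at 2*cos(pi*alpha/4) for some alpha in 1..3, and tr(v) at 2*cos(pi*beta/9) for some beta in 1..8.
The two central values (-1)^alpha I and (-1)^beta I must be the same matrix, so alpha and beta share a parity.
Enumerate parity-matched pairs: 2*4 odd-odd plus 1*4 even-even gives 12.
That is 12 components of irreducible characters, and with the reducible (abelian) component the total is 13.

13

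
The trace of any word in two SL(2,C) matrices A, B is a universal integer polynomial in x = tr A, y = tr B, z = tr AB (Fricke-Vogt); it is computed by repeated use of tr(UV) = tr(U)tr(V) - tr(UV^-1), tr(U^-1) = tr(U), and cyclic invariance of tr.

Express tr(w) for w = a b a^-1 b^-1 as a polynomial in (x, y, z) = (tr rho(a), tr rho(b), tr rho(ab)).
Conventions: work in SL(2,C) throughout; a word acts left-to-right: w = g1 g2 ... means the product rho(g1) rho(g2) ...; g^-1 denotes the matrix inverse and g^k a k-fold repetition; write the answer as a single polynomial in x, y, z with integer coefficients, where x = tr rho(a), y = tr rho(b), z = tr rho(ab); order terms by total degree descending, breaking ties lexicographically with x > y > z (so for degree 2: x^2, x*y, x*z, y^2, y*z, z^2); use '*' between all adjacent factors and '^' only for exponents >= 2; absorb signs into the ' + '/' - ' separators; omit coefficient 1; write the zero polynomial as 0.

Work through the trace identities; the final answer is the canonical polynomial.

-x*y*z + x^2 + y^2 + z^2 - 2

trace(b a b) = trace(b) * trace(a b) - trace(a) = y*z - x
next, trace(b a b a) = trace(a b) * trace(a b) - trace(1) = z^2 - 2
trace(a b a^-1 b) = trace(b a b) * trace(a) - trace(b a b a) = x*y*z - x^2 - z^2 + 2
trace(a b a^-1 b^-1) = trace(a b a^-1) * trace(b) - trace(a b a^-1 b) = -x*y*z + x^2 + y^2 + z^2 - 2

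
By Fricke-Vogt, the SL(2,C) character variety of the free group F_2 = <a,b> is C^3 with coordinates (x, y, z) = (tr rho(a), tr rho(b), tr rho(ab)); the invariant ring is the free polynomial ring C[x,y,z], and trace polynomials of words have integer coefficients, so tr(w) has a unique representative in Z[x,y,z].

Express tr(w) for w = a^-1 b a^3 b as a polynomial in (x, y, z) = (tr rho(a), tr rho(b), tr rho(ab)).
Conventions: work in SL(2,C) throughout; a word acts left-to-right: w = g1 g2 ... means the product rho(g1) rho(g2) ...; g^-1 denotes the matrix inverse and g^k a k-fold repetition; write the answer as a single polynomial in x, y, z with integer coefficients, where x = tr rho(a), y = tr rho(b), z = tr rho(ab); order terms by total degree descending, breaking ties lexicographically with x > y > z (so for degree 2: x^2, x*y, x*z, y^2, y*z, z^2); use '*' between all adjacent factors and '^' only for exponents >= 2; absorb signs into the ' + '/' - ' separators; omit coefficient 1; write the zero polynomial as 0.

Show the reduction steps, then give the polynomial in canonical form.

x^3*y*z - x^4 - x^2*y^2 - x^2*z^2 + 4*x^2 + z^2 - 2

trace(b a^2) = trace(a) * trace(b a) - trace(b)   [square of a] = x*z - y
trace(a^3 b) = trace(a) * trace(b a^2) - trace(b a)   [square of a] = x^2*z - x*y - z
trace(a^2) = trace(a) * trace(a) - trace(1)   [square of a] = x^2 - 2
trace(a^3) = trace(a) * trace(a^2) - trace(a)   [square of a] = x^3 - 3*x
trace(b a^3 b) = trace(b) * trace(a^3 b) - trace(a^3)   [square of b] = x^2*y*z - x^3 - x*y^2 - y*z + 3*x
trace(b a b a) = trace(b a) * trace(b a) - trace(1)   [split at a repeated b] = z^2 - 2
trace(b a b) = trace(b) * trace(a b) - trace(a)   [square of b] = y*z - x
trace(a b a b a) = trace(a) * trace(b a b a) - trace(b a b)   [square of a] = x*z^2 - y*z - x
trace(b a^3 b a) = trace(a) * trace(a b a b a) - trace(a b a b)   [square of a] = x^2*z^2 - x*y*z - x^2 - z^2 + 2
trace(a^-1 b a^3 b) = trace(b a^3 b) * trace(a) - trace(b a^3 b a)   [inverse elimination on a] = x^3*y*z - x^4 - x^2*y^2 - x^2*z^2 + 4*x^2 + z^2 - 2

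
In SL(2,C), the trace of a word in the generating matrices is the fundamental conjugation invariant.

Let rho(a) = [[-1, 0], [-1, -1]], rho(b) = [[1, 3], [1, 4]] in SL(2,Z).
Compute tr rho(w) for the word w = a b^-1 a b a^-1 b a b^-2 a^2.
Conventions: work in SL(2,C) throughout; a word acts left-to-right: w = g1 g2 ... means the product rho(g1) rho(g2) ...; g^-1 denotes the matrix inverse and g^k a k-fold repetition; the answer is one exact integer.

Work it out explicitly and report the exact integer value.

rho(a) = [[-1, 0], [-1, -1]]
... * rho(b^-1) = [[4, -3], [-1, 1]]  ->  [[-4, 3], [-3, 2]]
... * rho(a) = [[-1, 0], [-1, -1]]  ->  [[1, -3], [1, -2]]
... * rho(b) = [[1, 3], [1, 4]]  ->  [[-2, -9], [-1, -5]]
... * rho(a^-1) = [[-1, 0], [1, -1]]  ->  [[-7, 9], [-4, 5]]
... * rho(b) = [[1, 3], [1, 4]]  ->  [[2, 15], [1, 8]]
... * rho(a) = [[-1, 0], [-1, -1]]  ->  [[-17, -15], [-9, -8]]
... * rho(b^-1) = [[4, -3], [-1, 1]]  ->  [[-53, 36], [-28, 19]]
... * rho(b^-1) = [[4, -3], [-1, 1]]  ->  [[-248, 195], [-131, 103]]
... * rho(a) = [[-1, 0], [-1, -1]]  ->  [[53, -195], [28, -103]]
... * rho(a) = [[-1, 0], [-1, -1]]  ->  [[142, 195], [75, 103]]
tr = 142 + 103 = 245

245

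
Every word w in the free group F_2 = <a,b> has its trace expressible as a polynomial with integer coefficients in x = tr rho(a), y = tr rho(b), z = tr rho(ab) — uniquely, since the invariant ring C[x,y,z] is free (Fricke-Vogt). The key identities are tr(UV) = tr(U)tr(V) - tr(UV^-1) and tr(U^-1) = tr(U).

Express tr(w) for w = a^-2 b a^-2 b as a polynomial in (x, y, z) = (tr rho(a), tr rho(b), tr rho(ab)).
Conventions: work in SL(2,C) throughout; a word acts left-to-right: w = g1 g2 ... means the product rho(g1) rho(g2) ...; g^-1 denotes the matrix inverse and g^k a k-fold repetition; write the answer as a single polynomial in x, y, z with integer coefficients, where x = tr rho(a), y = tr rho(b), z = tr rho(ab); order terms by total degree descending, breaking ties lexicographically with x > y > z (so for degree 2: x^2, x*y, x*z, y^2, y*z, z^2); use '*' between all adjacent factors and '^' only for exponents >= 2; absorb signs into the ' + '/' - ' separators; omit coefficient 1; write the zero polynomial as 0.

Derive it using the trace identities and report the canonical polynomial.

x^4*y^2 - 2*x^3*y*z - 2*x^2*y^2 + x^2*z^2 + 2*x*y*z + y^2 - 2

tr(b^2) = tr(b) tr(b) - tr(1) = y^2 - 2
tr(b^2 a) = tr(b) tr(a b) - tr(a) = y*z - x
tr(b a^-1 b) = tr(b^2) tr(a) - tr(b^2 a) = x*y^2 - y*z - x
tr(b a b a) = tr(b a) tr(b a) - tr(1) = z^2 - 2
tr(b a^-1 b a) = tr(b a b) tr(a) - tr(b a b a) = x*y*z - x^2 - z^2 + 2
tr(b a^-1 b a^-1) = tr(b a^-1 b) tr(a) - tr(b a^-1 b a) = x^2*y^2 - 2*x*y*z + z^2 - 2
tr(a^-1 b a^-2 b) = tr(b a^-1 b a^-1) tr(a) - tr(b a^-1 b) = x^3*y^2 - 2*x^2*y*z - x*y^2 + x*z^2 + y*z - x
tr(b a^-2 b) = tr(a^-1 b^2) tr(a) - tr(a^-1 b^2 a) = x^2*y^2 - x*y*z - x^2 - y^2 + 2
tr(a^-2 b a^-2 b) = tr(a^-1 b a^-2 b) tr(a) - tr(a^-1 b a^-2 b a) = x^4*y^2 - 2*x^3*y*z - 2*x^2*y^2 + x^2*z^2 + 2*x*y*z + y^2 - 2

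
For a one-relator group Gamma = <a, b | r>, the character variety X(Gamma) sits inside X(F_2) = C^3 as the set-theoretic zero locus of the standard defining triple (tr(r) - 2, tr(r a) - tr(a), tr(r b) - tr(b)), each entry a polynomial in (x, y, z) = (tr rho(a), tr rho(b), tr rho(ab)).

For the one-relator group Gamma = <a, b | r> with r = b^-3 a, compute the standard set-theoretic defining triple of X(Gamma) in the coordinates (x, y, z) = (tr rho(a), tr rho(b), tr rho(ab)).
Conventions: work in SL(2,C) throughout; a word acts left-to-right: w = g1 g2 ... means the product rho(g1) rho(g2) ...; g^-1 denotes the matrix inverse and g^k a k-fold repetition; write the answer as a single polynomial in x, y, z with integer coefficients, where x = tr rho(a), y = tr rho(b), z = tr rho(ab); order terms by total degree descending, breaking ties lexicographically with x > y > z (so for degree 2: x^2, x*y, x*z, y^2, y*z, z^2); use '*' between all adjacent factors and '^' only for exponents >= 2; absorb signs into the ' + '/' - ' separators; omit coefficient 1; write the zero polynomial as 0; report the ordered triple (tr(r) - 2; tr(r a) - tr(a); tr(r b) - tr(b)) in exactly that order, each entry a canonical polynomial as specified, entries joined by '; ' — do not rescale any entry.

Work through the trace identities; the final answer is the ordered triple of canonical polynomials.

tr(a b^-1) = tr(a) tr(b) - tr(a b) = x*y - z
apply: tr(b^-2 a) = tr(a b^-1) tr(b) - tr(a) = x*y^2 - y*z - x
use: tr(b^-3 a) = tr(b^-2 a) tr(b) - tr(b^-2 a b) = x*y^3 - y^2*z - 2*x*y + z
tr(a^2) = tr(a) tr(a) - tr(1)  (reduce the a square) = x^2 - 2
use: tr(a^2 b) = tr(a) tr(b a) - tr(b)  (reduce the a square) = x*z - y
tr(b^-1 a^2) = tr(a^2) tr(b) - tr(a^2 b)  (eliminate b^-1) = x^2*y - x*z - y
apply: tr(b^-2 a^2) = tr(b^-1 a^2) tr(b) - tr(b^-1 a^2 b)  (eliminate b^-1) = x^2*y^2 - x*y*z - x^2 - y^2 + 2
tr(b^-3 a^2) = tr(b^-2 a^2) tr(b) - tr(b^-2 a^2 b)  (eliminate b^-1) = x^2*y^3 - x*y^2*z - 2*x^2*y - y^3 + x*z + 3*y
assemble the triple (tr(r) - 2; tr(r a) - x; tr(r b) - y)

x*y^3 - y^2*z - 2*x*y + z - 2; x^2*y^3 - x*y^2*z - 2*x^2*y - y^3 + x*z - x + 3*y; x*y^2 - y*z - x - y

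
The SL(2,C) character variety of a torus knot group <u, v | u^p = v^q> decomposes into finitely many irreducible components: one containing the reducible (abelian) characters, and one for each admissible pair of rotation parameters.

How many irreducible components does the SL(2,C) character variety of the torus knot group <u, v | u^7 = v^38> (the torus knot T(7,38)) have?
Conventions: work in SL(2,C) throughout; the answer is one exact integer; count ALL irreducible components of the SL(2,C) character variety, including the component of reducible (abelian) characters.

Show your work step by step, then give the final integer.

Gamma = < u, v | u^7 = v^38 > (torus knot T(7,38)); the central element u^7 = v^38 acts as +I or -I in any irreducible SL(2,C) representation.
This locks tr(u) to 2*cos(pi*alpha/7), alpha in 1..6, and tr(v) to 2*cos(pi*beta/38), beta in 1..37, on each component of irreducible characters.
u^7 = (-1)^alpha I and v^38 = (-1)^beta I must agree, so alpha and beta have equal parity.
Enumerate parity-matched pairs: 3*19 odd-odd plus 3*18 even-even gives 111.
That is 111 components of irreducible characters, and with the reducible (abelian) component the total is 112.

112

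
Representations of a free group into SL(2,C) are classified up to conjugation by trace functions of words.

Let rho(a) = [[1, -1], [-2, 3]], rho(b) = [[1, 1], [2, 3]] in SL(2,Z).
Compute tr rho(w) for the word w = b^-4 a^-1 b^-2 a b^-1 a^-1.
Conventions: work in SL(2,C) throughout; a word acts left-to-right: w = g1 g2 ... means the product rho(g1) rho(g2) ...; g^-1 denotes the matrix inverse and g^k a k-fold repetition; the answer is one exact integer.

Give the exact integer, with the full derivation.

49674

rho(b^-1) = [[3, -1], [-2, 1]]
... * rho(b^-1) = [[3, -1], [-2, 1]]  ->  [[11, -4], [-8, 3]]
... * rho(b^-1) = [[3, -1], [-2, 1]]  ->  [[41, -15], [-30, 11]]
... * rho(b^-1) = [[3, -1], [-2, 1]]  ->  [[153, -56], [-112, 41]]
... * rho(a^-1) = [[3, 1], [2, 1]]  ->  [[347, 97], [-254, -71]]
... * rho(b^-1) = [[3, -1], [-2, 1]]  ->  [[847, -250], [-620, 183]]
... * rho(b^-1) = [[3, -1], [-2, 1]]  ->  [[3041, -1097], [-2226, 803]]
... * rho(a) = [[1, -1], [-2, 3]]  ->  [[5235, -6332], [-3832, 4635]]
... * rho(b^-1) = [[3, -1], [-2, 1]]  ->  [[28369, -11567], [-20766, 8467]]
... * rho(a^-1) = [[3, 1], [2, 1]]  ->  [[61973, 16802], [-45364, -12299]]
tr = 61973 + -12299 = 49674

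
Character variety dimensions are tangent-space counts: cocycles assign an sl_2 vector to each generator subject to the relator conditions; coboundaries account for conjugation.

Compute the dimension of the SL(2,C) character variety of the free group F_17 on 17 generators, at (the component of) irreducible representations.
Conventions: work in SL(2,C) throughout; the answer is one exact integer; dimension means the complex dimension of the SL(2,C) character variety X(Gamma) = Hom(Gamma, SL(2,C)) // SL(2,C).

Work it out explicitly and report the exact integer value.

48

Here Gamma is free of rank 17 — no relator constrains a cocycle.
A cocycle picks one sl_2 vector per generator freely, giving dim Z^1 = 3*17 = 51.
Irreducibility makes the coboundary map sl_2 -> Z^1 injective (trivial centralizer), so dim B^1 = 3.
Therefore dim X = 51 - 3 = 48.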